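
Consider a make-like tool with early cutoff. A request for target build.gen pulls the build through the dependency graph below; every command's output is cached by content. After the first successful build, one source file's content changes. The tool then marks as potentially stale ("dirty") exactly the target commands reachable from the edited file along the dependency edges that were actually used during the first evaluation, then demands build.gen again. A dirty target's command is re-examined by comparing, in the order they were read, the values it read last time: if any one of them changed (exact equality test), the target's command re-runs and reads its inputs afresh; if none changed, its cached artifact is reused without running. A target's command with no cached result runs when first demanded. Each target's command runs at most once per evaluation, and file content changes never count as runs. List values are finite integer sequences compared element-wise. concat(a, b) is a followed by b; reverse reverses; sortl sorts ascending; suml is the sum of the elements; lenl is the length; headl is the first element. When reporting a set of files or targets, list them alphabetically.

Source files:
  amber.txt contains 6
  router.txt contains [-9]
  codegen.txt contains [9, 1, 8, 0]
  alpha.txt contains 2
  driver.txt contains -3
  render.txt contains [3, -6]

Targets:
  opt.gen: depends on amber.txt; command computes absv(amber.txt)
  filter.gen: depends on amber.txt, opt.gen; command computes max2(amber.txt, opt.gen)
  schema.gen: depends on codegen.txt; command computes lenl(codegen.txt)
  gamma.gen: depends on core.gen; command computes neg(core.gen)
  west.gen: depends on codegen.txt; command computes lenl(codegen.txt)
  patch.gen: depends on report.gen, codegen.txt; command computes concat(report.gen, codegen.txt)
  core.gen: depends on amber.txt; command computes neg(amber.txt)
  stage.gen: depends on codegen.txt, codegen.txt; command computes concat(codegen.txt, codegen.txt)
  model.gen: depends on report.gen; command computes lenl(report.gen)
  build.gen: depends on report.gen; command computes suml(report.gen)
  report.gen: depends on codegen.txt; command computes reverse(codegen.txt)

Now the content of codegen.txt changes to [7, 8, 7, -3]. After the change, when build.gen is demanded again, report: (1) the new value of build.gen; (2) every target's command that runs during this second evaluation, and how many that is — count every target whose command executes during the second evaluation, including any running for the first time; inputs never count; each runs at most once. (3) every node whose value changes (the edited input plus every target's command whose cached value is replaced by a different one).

Demanding build.gen again yields 19.
2 target commands run: build.gen, report.gen.
The nodes whose values change: build.gen, codegen.txt, report.gen.

First demand of the output computes:
  report.gen = reverse([9, 1, 8, 0]) = [0, 8, 1, 9]
  build.gen = suml([0, 8, 1, 9]) = 18

After the edit, cleaning proceeds:
  report.gen: a read changed (codegen.txt [9, 1, 8, 0]->[7, 8, 7, -3]) — executes, giving [-3, 7, 8, 7].
  build.gen: a read changed (report.gen [0, 8, 1, 9]->[-3, 7, 8, 7]) — executes, giving 19.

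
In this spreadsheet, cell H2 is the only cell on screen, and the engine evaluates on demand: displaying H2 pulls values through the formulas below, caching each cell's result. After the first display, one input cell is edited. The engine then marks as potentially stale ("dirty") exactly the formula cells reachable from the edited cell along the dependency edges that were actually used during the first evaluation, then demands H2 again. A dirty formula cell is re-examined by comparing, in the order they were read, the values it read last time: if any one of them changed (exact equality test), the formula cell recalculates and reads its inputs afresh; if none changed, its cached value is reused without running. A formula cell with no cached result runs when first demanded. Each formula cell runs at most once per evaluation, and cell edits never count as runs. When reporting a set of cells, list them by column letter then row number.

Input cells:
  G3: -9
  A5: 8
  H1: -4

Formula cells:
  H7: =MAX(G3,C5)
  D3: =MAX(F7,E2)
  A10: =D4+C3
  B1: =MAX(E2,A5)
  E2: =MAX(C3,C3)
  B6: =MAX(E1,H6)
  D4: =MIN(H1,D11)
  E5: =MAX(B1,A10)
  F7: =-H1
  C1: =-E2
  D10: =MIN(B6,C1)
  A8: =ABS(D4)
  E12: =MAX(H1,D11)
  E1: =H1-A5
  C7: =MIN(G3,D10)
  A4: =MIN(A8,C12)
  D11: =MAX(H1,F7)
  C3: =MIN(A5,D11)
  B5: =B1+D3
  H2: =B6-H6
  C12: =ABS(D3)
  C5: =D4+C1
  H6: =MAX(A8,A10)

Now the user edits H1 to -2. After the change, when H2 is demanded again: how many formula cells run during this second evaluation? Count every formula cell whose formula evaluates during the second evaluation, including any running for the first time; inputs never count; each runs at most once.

Run set: A8, A10, B6, C3, D4, D11, E1, F7, H2, H6 (10 run).

Initial pass — values computed on the first demand:
  E1 = -4 - 8 = -12
  F7 = -(-4) = 4
  D11 = MAX(-4, 4) = 4
  C3 = MIN(8, 4) = 4
  D4 = MIN(-4, 4) = -4
  A8 = ABS(-4) = 4
  A10 = -4 + 4 = 0
  H6 = MAX(4, 0) = 4
  B6 = MAX(-12, 4) = 4
  H2 = 4 - 4 = 0

Second demand — change propagation:
  E1: re-runs because H1 -4->-2; new result -10.
  F7: re-runs because H1 -4->-2; new result 2.
  D11: re-runs because H1 -4->-2; F7 4->2; new result 2.
  C3: re-runs because D11 4->2; new result 2.
  D4: re-runs because H1 -4->-2; D11 4->2; new result -2.
  A8: re-runs because D4 -4->-2; new result 2.
  A10: re-runs because D4 -4->-2; C3 4->2; new result 0 (unchanged).
  H6: re-runs because A8 4->2; new result 2.
  B6: re-runs because E1 -12->-10; H6 4->2; new result 2.
  H2: re-runs because B6 4->2; H6 4->2; new result 0 (unchanged).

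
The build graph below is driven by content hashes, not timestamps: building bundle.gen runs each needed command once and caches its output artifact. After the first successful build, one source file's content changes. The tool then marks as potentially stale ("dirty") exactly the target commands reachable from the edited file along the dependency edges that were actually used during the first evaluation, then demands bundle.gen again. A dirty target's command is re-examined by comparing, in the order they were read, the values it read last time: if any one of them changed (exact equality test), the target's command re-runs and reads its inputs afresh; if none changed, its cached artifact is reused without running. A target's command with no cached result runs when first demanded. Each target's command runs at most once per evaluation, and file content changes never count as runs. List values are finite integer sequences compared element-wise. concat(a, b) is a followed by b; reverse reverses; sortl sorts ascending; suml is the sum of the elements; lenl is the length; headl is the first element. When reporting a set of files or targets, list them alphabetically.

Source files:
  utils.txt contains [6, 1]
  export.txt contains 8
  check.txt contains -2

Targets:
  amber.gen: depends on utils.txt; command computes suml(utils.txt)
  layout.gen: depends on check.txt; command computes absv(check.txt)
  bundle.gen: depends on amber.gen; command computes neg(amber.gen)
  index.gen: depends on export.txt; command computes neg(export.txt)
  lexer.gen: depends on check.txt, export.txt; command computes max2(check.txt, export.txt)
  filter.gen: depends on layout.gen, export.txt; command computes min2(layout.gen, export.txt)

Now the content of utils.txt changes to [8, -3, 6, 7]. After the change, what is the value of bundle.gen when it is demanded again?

Initial pass — values computed on the first demand:
  amber.gen = suml([6, 1]) = 7
  bundle.gen = neg(7) = -7

Second demand — change propagation:
  amber.gen: re-runs because utils.txt [6, 1]->[8, -3, 6, 7]; new result 18.
  bundle.gen: re-runs because amber.gen 7->18; new result -18.

bundle.gen now evaluates to -18.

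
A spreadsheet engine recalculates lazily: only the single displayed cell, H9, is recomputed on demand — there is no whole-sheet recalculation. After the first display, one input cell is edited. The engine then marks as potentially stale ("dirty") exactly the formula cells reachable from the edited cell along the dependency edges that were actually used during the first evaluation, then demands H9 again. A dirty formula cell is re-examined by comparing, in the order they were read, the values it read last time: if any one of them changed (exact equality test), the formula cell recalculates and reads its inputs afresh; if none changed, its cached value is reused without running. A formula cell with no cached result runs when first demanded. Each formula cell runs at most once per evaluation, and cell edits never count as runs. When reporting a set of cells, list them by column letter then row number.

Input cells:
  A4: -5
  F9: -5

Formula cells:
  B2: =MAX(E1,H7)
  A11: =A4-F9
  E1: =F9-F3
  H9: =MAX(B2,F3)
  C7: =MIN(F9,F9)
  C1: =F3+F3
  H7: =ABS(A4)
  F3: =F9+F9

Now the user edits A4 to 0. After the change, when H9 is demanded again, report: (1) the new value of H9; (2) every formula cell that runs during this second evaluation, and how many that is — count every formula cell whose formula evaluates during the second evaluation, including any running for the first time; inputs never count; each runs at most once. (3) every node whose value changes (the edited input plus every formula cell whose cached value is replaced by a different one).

New value of H9: 5.
Formula cells that run: B2, H7 — 2 in total.
Values that change: A4, H7.
Key observation: the change is absorbed at B2 — it re-runs but produces the same value, and the output's value is unchanged.

First evaluation (everything demanded from the output):
  F3 = -5 + -5 = -10
  E1 = -5 - -10 = 5
  H7 = ABS(-5) = 5
  B2 = MAX(5, 5) = 5
  H9 = MAX(5, -10) = 5

Propagation after the edit:
  H7: runs — A4 -5->0; result 0.
  B2: runs — H7 5->0; result 5 (same value as before).
  H9: checked — values it read are unchanged (B2 unchanged, F3 unchanged); reused cached 5 without running.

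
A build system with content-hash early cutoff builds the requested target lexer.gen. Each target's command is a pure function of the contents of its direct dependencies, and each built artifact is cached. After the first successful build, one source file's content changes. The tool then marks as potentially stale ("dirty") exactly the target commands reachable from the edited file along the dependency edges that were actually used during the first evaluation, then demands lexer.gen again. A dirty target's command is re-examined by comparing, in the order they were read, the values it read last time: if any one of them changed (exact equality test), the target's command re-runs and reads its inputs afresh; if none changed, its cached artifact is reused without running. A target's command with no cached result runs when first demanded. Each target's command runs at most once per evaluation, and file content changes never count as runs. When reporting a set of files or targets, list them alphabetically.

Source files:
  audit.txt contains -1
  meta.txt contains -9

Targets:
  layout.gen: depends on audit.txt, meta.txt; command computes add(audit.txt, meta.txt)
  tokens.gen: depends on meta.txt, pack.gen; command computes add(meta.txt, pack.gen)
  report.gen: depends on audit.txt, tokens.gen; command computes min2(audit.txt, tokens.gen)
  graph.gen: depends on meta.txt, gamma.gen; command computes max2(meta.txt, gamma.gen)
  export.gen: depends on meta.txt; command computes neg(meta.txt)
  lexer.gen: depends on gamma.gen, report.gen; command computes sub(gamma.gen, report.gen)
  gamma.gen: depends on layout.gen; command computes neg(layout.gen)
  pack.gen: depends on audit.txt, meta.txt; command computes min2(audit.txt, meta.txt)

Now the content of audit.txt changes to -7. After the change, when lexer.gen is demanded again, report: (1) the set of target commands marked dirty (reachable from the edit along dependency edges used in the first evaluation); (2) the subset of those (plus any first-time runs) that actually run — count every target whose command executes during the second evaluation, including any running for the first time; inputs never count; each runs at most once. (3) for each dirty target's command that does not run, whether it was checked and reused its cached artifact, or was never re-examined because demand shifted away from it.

Marked dirty: gamma.gen, layout.gen, lexer.gen, pack.gen, report.gen, tokens.gen.
Target commands that run: gamma.gen, layout.gen, lexer.gen, pack.gen, report.gen — 5 in total.
Checked but reused from cache: tokens.gen.
Key observation: the cutoff stops propagation at tokens.gen — its inputs' values are unchanged, so it reuses its cache.

First evaluation (everything demanded from the output):
  layout.gen = add(-1, -9) = -10
  gamma.gen = neg(-10) = 10
  pack.gen = min2(-1, -9) = -9
  tokens.gen = add(-9, -9) = -18
  report.gen = min2(-1, -18) = -18
  lexer.gen = sub(10, -18) = 28

Propagation after the edit:
  layout.gen: runs — audit.txt -1->-7; result -16.
  gamma.gen: runs — layout.gen -10->-16; result 16.
  pack.gen: runs — audit.txt -1->-7; result -9 (same value as before).
  tokens.gen: checked — values it read are unchanged (meta.txt unchanged, pack.gen unchanged); reused cached -18 without running.
  report.gen: runs — audit.txt -1->-7; result -18 (same value as before).
  lexer.gen: runs — gamma.gen 10->16; result 34.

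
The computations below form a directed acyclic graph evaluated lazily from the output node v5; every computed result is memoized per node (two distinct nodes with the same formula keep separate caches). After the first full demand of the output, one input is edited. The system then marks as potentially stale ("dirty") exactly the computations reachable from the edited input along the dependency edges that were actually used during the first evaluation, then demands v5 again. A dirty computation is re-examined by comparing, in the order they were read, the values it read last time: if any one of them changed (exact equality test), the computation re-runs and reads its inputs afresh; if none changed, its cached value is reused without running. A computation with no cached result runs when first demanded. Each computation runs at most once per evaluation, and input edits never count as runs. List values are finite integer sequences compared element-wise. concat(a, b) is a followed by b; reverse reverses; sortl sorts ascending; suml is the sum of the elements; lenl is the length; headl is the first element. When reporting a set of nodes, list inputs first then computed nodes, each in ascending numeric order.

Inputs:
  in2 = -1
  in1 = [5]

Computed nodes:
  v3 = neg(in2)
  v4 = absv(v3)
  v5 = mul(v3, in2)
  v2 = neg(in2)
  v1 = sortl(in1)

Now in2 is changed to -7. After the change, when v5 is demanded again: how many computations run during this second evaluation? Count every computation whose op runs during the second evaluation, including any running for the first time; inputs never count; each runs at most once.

First demand of the output computes:
  v3 = neg(-1) = 1
  v5 = mul(1, -1) = -1

After the edit, cleaning proceeds:
  v3: a read changed (in2 -1->-7) — executes, giving 7.
  v5: a read changed (v3 1->7; in2 -1->-7) — executes, giving -49.

2 computations run: v3, v5.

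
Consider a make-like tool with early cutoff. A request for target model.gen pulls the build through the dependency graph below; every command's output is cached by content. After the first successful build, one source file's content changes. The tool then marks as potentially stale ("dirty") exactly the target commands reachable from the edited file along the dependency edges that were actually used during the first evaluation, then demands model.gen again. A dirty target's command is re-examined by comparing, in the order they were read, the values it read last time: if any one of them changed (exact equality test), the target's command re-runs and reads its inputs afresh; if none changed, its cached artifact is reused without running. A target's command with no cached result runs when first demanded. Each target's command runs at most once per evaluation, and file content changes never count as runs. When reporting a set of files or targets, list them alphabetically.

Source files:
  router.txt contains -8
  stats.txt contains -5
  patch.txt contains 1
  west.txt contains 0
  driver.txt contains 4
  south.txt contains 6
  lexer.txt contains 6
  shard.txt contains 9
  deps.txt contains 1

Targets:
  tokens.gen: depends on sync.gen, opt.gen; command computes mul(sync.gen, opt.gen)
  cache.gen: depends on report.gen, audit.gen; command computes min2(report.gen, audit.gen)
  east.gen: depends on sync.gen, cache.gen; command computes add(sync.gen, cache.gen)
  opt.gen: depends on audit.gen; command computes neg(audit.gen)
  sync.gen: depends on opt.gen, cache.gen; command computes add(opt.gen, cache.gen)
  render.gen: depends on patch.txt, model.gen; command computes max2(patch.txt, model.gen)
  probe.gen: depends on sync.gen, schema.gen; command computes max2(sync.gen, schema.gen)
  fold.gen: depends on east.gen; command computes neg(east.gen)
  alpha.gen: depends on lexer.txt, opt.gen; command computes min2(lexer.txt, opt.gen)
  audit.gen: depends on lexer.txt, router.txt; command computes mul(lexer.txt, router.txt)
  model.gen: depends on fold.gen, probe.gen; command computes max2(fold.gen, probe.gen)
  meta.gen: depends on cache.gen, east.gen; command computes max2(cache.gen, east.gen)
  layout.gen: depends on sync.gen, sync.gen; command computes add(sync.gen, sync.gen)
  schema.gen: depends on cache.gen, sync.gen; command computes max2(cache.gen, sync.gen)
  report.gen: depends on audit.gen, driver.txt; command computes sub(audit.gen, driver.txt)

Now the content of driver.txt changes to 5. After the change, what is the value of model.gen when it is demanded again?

First demand of the output computes:
  audit.gen = mul(6, -8) = -48
  opt.gen = neg(-48) = 48
  report.gen = sub(-48, 4) = -52
  cache.gen = min2(-52, -48) = -52
  sync.gen = add(48, -52) = -4
  east.gen = add(-4, -52) = -56
  fold.gen = neg(-56) = 56
  schema.gen = max2(-52, -4) = -4
  probe.gen = max2(-4, -4) = -4
  model.gen = max2(56, -4) = 56

After the edit, cleaning proceeds:
  report.gen: a read changed (driver.txt 4->5) — executes, giving -53.
  cache.gen: a read changed (report.gen -52->-53) — executes, giving -53.
  sync.gen: a read changed (cache.gen -52->-53) — executes, giving -5.
  east.gen: a read changed (sync.gen -4->-5; cache.gen -52->-53) — executes, giving -58.
  fold.gen: a read changed (east.gen -56->-58) — executes, giving 58.
  schema.gen: a read changed (cache.gen -52->-53; sync.gen -4->-5) — executes, giving -5.
  probe.gen: a read changed (sync.gen -4->-5; schema.gen -4->-5) — executes, giving -5.
  model.gen: a read changed (fold.gen 56->58; probe.gen -4->-5) — executes, giving 58.

Demanding model.gen again yields 58.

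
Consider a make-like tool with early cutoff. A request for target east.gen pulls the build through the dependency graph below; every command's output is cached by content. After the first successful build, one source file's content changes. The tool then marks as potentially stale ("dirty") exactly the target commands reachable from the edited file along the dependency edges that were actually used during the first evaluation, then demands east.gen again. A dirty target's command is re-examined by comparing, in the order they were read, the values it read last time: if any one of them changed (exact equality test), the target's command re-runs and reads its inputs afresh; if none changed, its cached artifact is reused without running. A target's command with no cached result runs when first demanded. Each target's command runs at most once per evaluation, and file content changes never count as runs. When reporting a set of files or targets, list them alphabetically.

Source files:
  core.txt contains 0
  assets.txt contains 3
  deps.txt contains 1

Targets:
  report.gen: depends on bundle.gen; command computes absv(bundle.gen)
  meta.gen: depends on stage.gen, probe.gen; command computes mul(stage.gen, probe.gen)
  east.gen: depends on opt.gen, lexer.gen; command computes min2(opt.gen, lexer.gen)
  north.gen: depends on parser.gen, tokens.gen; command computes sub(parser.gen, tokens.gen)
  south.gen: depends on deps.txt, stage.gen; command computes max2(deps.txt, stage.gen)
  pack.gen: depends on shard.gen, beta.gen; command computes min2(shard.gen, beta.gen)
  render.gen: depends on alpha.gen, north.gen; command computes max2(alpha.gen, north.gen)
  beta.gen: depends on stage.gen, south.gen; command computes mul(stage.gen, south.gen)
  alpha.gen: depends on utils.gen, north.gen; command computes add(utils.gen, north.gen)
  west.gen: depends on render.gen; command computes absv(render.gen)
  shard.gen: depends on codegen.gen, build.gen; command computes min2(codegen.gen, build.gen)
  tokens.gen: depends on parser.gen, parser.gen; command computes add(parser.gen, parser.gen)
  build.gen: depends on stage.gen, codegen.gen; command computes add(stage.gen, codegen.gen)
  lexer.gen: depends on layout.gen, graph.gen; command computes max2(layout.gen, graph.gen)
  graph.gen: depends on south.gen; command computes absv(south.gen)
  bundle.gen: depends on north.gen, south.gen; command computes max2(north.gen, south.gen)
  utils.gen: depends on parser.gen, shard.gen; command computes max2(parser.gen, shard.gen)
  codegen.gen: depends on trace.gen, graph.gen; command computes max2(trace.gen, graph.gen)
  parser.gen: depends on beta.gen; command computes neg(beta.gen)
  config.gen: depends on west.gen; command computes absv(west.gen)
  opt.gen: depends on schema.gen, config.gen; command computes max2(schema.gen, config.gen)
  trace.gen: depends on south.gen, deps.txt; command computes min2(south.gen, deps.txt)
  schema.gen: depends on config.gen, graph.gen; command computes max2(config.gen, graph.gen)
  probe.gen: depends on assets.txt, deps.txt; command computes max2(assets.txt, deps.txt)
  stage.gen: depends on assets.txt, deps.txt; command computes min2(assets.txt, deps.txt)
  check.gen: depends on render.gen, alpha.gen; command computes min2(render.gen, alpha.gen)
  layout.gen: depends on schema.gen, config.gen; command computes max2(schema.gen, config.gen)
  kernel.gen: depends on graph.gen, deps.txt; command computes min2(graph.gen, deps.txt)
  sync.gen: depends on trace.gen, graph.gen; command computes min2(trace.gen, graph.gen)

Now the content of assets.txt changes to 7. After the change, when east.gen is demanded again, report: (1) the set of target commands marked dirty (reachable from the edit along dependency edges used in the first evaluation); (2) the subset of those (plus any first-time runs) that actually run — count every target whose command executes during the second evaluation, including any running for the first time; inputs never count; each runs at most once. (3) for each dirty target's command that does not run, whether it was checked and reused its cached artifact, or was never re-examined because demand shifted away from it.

First demand of the output computes:
  stage.gen = min2(3, 1) = 1
  south.gen = max2(1, 1) = 1
  beta.gen = mul(1, 1) = 1
  graph.gen = absv(1) = 1
  parser.gen = neg(1) = -1
  tokens.gen = add(-1, -1) = -2
  north.gen = sub(-1, -2) = 1
  trace.gen = min2(1, 1) = 1
  codegen.gen = max2(1, 1) = 1
  build.gen = add(1, 1) = 2
  shard.gen = min2(1, 2) = 1
  utils.gen = max2(-1, 1) = 1
  alpha.gen = add(1, 1) = 2
  render.gen = max2(2, 1) = 2
  west.gen = absv(2) = 2
  config.gen = absv(2) = 2
  schema.gen = max2(2, 1) = 2
  layout.gen = max2(2, 2) = 2
  lexer.gen = max2(2, 1) = 2
  opt.gen = max2(2, 2) = 2
  east.gen = min2(2, 2) = 2

After the edit, cleaning proceeds:
  stage.gen: a read changed (assets.txt 3->7) — executes, giving 1 — identical to its old value.
  south.gen: dirty, but its reads are unchanged (deps.txt unchanged, stage.gen unchanged); cached 1 stands.
  beta.gen: dirty, but its reads are unchanged (stage.gen unchanged, south.gen unchanged); cached 1 stands.
  graph.gen: dirty, but its reads are unchanged (south.gen unchanged); cached 1 stands.
  parser.gen: dirty, but its reads are unchanged (beta.gen unchanged); cached -1 stands.
  tokens.gen: dirty, but its reads are unchanged (parser.gen unchanged, parser.gen unchanged); cached -2 stands.
  north.gen: dirty, but its reads are unchanged (parser.gen unchanged, tokens.gen unchanged); cached 1 stands.
  trace.gen: dirty, but its reads are unchanged (south.gen unchanged, deps.txt unchanged); cached 1 stands.
  codegen.gen: dirty, but its reads are unchanged (trace.gen unchanged, graph.gen unchanged); cached 1 stands.
  build.gen: dirty, but its reads are unchanged (stage.gen unchanged, codegen.gen unchanged); cached 2 stands.
  shard.gen: dirty, but its reads are unchanged (codegen.gen unchanged, build.gen unchanged); cached 1 stands.
  utils.gen: dirty, but its reads are unchanged (parser.gen unchanged, shard.gen unchanged); cached 1 stands.
  alpha.gen: dirty, but its reads are unchanged (utils.gen unchanged, north.gen unchanged); cached 2 stands.
  render.gen: dirty, but its reads are unchanged (alpha.gen unchanged, north.gen unchanged); cached 2 stands.
  west.gen: dirty, but its reads are unchanged (render.gen unchanged); cached 2 stands.
  config.gen: dirty, but its reads are unchanged (west.gen unchanged); cached 2 stands.
  schema.gen: dirty, but its reads are unchanged (config.gen unchanged, graph.gen unchanged); cached 2 stands.
  layout.gen: dirty, but its reads are unchanged (schema.gen unchanged, config.gen unchanged); cached 2 stands.
  lexer.gen: dirty, but its reads are unchanged (layout.gen unchanged, graph.gen unchanged); cached 2 stands.
  opt.gen: dirty, but its reads are unchanged (schema.gen unchanged, config.gen unchanged); cached 2 stands.
  east.gen: dirty, but its reads are unchanged (opt.gen unchanged, lexer.gen unchanged); cached 2 stands.

Note the absorption at stage.gen: it re-runs yet its value is the same, leaving the output's value untouched.

The edit dirties: alpha.gen, beta.gen, build.gen, codegen.gen, config.gen, east.gen, graph.gen, layout.gen, lexer.gen, north.gen, opt.gen, parser.gen, render.gen, schema.gen, shard.gen, south.gen, stage.gen, tokens.gen, trace.gen, utils.gen, west.gen.
1 target commands run: stage.gen.
Cache hits after checking: alpha.gen, beta.gen, build.gen, codegen.gen, config.gen, east.gen, graph.gen, layout.gen, lexer.gen, north.gen, opt.gen, parser.gen, render.gen, schema.gen, shard.gen, south.gen, tokens.gen, trace.gen, utils.gen, west.gen.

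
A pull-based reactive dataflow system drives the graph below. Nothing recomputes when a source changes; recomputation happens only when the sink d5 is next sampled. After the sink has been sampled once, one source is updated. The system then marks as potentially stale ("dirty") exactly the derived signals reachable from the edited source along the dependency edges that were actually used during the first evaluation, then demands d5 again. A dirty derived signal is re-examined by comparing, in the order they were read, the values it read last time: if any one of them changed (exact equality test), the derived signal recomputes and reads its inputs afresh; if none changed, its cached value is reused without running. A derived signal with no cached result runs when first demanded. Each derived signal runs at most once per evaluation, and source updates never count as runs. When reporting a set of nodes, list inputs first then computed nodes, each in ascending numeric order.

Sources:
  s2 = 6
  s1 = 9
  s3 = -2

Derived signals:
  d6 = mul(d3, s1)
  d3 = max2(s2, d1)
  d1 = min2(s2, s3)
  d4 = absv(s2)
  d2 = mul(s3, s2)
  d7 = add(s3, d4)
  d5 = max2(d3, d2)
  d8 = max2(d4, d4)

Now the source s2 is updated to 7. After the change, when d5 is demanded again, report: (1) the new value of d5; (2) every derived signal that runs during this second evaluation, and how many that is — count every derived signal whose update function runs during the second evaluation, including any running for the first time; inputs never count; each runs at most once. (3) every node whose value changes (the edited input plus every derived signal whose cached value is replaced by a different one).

New value of d5: 7.
Derived signals that run: d1, d2, d3, d5 — 4 in total.
Values that change: s2, d2, d3, d5.

First evaluation (everything demanded from the output):
  d1 = min2(6, -2) = -2
  d2 = mul(-2, 6) = -12
  d3 = max2(6, -2) = 6
  d5 = max2(6, -12) = 6

Propagation after the edit:
  d1: runs — s2 6->7; result -2 (same value as before).
  d2: runs — s2 6->7; result -14.
  d3: runs — s2 6->7; result 7.
  d5: runs — d3 6->7; d2 -12->-14; result 7.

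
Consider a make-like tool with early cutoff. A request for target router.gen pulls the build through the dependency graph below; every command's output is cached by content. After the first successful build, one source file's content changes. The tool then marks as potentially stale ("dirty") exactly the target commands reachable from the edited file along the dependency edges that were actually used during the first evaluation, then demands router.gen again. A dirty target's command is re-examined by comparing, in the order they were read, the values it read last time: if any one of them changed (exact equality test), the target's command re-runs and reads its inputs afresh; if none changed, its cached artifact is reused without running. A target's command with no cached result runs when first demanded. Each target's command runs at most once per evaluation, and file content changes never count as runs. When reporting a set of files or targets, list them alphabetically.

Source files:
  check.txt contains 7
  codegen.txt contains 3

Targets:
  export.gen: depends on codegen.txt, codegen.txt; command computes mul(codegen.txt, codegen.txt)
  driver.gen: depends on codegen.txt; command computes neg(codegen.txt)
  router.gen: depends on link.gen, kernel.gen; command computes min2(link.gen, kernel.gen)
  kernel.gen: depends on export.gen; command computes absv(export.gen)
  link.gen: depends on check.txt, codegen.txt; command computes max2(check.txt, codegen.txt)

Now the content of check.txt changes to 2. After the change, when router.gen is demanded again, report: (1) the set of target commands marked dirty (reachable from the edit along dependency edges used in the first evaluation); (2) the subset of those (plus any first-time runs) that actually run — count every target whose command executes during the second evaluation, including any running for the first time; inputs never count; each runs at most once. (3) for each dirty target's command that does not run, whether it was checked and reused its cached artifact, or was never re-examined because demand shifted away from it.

The edit dirties: link.gen, router.gen.
2 target commands run: link.gen, router.gen.
No dirty target's command escaped a run.

First demand of the output computes:
  export.gen = mul(3, 3) = 9
  kernel.gen = absv(9) = 9
  link.gen = max2(7, 3) = 7
  router.gen = min2(7, 9) = 7

After the edit, cleaning proceeds:
  link.gen: a read changed (check.txt 7->2) — executes, giving 3.
  router.gen: a read changed (link.gen 7->3) — executes, giving 3.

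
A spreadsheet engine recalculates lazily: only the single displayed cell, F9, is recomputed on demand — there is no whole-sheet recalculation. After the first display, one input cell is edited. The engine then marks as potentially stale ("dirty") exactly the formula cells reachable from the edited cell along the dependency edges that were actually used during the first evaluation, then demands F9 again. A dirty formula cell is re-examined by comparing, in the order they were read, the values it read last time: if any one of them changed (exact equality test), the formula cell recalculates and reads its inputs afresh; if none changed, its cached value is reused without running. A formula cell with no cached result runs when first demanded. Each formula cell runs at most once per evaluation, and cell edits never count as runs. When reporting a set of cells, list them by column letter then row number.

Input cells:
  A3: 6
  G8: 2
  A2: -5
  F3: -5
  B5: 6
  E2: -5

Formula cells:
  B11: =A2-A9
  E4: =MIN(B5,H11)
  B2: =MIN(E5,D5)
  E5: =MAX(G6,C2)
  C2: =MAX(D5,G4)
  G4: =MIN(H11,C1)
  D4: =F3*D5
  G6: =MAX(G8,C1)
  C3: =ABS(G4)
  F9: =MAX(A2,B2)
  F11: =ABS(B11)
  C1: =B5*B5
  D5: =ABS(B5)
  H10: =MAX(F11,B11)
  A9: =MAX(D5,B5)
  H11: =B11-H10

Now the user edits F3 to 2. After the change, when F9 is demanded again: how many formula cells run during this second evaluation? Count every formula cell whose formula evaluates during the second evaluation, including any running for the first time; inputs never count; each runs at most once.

First evaluation (everything demanded from the output):
  C1 = 6 * 6 = 36
  D5 = ABS(6) = 6
  A9 = MAX(6, 6) = 6
  B11 = -5 - 6 = -11
  F11 = ABS(-11) = 11
  G6 = MAX(2, 36) = 36
  H10 = MAX(11, -11) = 11
  H11 = -11 - 11 = -22
  G4 = MIN(-22, 36) = -22
  C2 = MAX(6, -22) = 6
  E5 = MAX(36, 6) = 36
  B2 = MIN(36, 6) = 6
  F9 = MAX(-5, 6) = 6

Propagation after the edit:
  F3 feeds no computation that the output demands — nothing is marked dirty and nothing runs.

Key observation: F3 is never demanded by the output, so the edit triggers no recomputation at all.

Formula cells that run: none — 0 in total.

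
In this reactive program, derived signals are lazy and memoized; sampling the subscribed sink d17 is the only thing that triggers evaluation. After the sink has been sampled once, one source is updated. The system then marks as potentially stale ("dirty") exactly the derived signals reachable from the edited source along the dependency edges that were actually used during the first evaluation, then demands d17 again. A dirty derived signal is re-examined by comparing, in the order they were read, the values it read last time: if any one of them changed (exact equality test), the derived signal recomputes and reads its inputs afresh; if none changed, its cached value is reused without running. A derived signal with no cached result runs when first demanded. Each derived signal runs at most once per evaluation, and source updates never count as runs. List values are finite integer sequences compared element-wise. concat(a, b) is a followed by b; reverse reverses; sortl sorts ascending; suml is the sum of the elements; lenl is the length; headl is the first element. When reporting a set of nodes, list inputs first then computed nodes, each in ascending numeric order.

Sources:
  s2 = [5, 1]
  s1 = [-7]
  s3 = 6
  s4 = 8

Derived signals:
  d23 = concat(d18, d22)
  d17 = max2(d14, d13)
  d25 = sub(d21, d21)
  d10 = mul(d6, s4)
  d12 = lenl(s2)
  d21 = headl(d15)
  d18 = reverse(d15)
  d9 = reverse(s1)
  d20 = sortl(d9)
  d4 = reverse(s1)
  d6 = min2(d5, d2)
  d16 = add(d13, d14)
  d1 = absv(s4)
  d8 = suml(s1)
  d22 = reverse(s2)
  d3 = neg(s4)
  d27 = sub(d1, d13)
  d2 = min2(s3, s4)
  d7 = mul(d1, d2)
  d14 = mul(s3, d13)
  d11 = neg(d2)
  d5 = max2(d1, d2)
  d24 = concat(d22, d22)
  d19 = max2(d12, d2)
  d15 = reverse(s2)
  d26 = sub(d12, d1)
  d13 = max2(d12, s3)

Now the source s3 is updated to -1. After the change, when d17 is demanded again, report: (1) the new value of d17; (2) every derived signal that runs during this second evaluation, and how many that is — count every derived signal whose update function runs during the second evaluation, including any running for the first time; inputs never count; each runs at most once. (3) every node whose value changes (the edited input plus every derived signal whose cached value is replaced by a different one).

First demand of the output computes:
  d12 = lenl([5, 1]) = 2
  d13 = max2(2, 6) = 6
  d14 = mul(6, 6) = 36
  d17 = max2(36, 6) = 36

After the edit, cleaning proceeds:
  d13: a read changed (s3 6->-1) — executes, giving 2.
  d14: a read changed (s3 6->-1; d13 6->2) — executes, giving -2.
  d17: a read changed (d14 36->-2; d13 6->2) — executes, giving 2.

Demanding d17 again yields 2.
3 derived signals run: d13, d14, d17.
The nodes whose values change: s3, d13, d14, d17.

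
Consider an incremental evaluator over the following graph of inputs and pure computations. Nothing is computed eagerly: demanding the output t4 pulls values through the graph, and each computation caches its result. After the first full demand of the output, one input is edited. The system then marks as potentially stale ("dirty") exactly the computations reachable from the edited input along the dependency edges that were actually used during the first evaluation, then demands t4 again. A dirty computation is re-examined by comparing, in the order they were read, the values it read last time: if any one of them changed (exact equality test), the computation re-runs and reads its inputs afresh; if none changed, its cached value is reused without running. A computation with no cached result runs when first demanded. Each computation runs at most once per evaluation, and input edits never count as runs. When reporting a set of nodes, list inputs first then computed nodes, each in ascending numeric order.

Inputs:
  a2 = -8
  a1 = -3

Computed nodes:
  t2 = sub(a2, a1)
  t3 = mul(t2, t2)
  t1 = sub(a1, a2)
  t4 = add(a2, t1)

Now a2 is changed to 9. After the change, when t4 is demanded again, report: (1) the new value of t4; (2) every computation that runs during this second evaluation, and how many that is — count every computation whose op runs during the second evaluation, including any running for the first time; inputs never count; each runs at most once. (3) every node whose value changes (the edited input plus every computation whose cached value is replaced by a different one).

Initial pass — values computed on the first demand:
  t1 = sub(-3, -8) = 5
  t4 = add(-8, 5) = -3

Second demand — change propagation:
  t1: re-runs because a2 -8->9; new result -12.
  t4: re-runs because a2 -8->9; t1 5->-12; new result -3 (unchanged).

t4 now evaluates to -3.
Run set: t1, t4 (2 run).
Changed values: a2, t1.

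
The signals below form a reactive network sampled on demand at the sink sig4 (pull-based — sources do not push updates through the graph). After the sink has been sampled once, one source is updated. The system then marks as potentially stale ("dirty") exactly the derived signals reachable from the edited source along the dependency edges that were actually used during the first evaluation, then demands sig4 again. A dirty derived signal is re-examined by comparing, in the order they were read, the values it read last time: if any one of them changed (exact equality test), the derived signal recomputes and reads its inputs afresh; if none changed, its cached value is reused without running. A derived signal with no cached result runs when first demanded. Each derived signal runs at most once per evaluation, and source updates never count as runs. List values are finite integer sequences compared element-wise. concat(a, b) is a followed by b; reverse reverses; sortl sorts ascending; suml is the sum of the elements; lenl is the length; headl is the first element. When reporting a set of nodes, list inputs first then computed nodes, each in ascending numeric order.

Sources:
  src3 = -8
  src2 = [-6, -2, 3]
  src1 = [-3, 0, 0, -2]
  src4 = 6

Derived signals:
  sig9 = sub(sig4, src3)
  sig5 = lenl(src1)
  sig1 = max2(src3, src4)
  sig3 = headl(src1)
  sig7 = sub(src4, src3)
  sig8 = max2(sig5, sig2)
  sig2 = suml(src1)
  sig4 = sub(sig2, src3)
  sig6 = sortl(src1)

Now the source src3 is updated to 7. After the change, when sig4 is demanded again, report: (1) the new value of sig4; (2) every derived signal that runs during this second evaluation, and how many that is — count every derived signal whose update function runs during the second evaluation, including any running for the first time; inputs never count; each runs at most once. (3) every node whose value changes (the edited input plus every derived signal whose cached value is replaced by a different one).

sig4 now evaluates to -12.
Run set: sig4 (1 run).
Changed values: src3, sig4.

Initial pass — values computed on the first demand:
  sig2 = suml([-3, 0, 0, -2]) = -5
  sig4 = sub(-5, -8) = 3

Second demand — change propagation:
  sig4: re-runs because src3 -8->7; new result -12.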